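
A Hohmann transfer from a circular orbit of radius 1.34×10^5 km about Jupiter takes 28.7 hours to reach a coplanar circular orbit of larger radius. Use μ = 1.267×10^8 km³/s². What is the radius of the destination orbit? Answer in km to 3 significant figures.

Transfer time t = 28.7 hours = 1.0332×10^5 s, and t = π√(a_t³/μ).
So a_t = (μ t²/π²)^(1/3) = (1.267×10^8 × (1.0332×10^5)² / π²)^(1/3) = 5.1556×10^5 km.
Since a_t = (r₁ + r₂)/2, r₂ = 2a_t − r₁ = 2×5.1556×10^5 − 1.340×10^5 = 8.9712×10^5 km.

r₂ = 8.97×10^5 km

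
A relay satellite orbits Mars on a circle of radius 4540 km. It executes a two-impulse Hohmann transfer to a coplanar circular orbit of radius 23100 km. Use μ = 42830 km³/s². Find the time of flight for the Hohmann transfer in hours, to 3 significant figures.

t = 6.85 hours

Transfer-ellipse semi-major axis a_t = (r₁ + r₂)/2 = (4540 + 23100)/2 = 13820 km.
By Kepler's third law the transfer-orbit period is T = 2π√(a_t³/μ), so t = T/2 = 24660 s.
Converting: 24660 s ÷ 3600 s/hour = 6.85 hours.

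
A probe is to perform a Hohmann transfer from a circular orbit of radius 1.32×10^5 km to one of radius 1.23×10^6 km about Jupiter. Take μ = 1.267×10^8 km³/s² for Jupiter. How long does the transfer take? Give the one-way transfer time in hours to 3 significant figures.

t = 43.6 hours

Transfer-ellipse semi-major axis a_t = (r₁ + r₂)/2 = (1.320×10^5 + 1.230×10^6)/2 = 6.810×10^5 km.
Transfer time t = π√(a_t³/μ) = π√((6.810×10^5)³ / 1.267×10^8) = 1.568×10^5 s.
Converting: 1.568×10^5 s ÷ 3600 s/hour = 43.6 hours.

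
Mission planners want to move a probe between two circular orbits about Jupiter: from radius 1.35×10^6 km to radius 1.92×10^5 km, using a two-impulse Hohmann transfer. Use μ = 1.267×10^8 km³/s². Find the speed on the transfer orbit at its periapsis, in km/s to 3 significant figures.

v = 34.0 km/s

Transfer-ellipse semi-major axis a_t = (r₁ + r₂)/2 = (1.350×10^6 + 1.920×10^5)/2 = 7.710×10^5 km.
At periapsis, r = 1.920×10^5 km.
Vis-viva: v = √[μ(2/r − 1/a_t)] = √[1.267×10^8 × (2/1.920×10^5 − 1/7.710×10^5)] = 33.99 km/s.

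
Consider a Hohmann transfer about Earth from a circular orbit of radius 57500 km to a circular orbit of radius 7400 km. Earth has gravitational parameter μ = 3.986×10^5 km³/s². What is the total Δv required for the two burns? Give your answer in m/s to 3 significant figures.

Δv = 3810 m/s

Semi-major axis of the transfer orbit: a_t = (57500 + 7400)/2 = 32450 km.
Circular speed at r₁: v₁ = √(μ/r₁) = √(3.986×10^5/57500) = 2.633 km/s.
Transfer-orbit speed at r₁ (v² = μ(2/r − 1/a)): v_a = √[μ(2/r₁ − 1/a_t)] = 1.257 km/s.
First burn Δv₁ = |v_a − v₁| = 1.376 km/s.
At r₂, v₂ = √(μ/r₂) = 7.3393 km/s.
Transfer-orbit speed at r₂: v_p = √[μ(2/r₂ − 1/a_t)] = 9.7697 km/s.
Second burn Δv₂ = |v₂ − v_p| = 2.430 km/s.
Δv = Δv₁ + Δv₂ = 1.376 + 2.430 = 3.806 km/s.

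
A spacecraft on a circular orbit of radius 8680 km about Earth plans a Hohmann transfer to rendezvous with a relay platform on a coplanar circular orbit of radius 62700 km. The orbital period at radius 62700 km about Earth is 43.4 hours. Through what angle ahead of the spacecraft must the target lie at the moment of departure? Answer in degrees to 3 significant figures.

From Kepler's third law T² = 4π²r³/μ at r = 62700 km, T = 43.4 hours = 43.4 × 3600 s = 1.5624×10^5 s: μ = 4π²r³/T² = 3.98637×10^5 km³/s².
Transfer-ellipse semi-major axis a_t = (r₁ + r₂)/2 = (8680 + 62700)/2 = 35690 km.
Transfer time t = π√(a_t³/μ) = 33549 s.
The target's mean motion on its circular orbit is ω₂ = √(μ/r₂³) = 4.0215×10^-5 rad/s.
Angle swept by the target during transfer: ω₂·t = 1.3492 rad = 77.30°.
Arrival is 180° from departure on the ellipse, so φ = 180° − 77.30° = 103°.

φ = 103°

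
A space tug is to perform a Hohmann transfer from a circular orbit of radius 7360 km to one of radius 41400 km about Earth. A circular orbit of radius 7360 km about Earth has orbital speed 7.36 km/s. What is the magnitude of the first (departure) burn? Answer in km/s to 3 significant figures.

From the circular-orbit relation v² = μ/r at r = 7360 km: μ = v²r = (7.36)² × 7360 = 3.98688×10^5 km³/s².
The Hohmann ellipse has a_t = (r₁ + r₂)/2 = 24380 km.
On the circular orbit at r = 7360 km, v_c = √(μ/r) = 7.360 km/s.
Vis-viva on the transfer ellipse at r = 7360 km gives v_t = √[μ(2/r − 1/a_t)] = 9.591 km/s.
Δv₁ = |v_t − v_c| = |9.591 − 7.360| = 2.231 km/s.

Δv₁ = 2.23 km/s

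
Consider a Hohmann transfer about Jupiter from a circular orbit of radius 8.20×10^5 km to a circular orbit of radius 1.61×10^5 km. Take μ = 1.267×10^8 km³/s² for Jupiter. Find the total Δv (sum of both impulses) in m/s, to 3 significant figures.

Δv = 13500 m/s

The Hohmann ellipse has a_t = (r₁ + r₂)/2 = 4.905×10^5 km.
Circular speed at r₁: v₁ = √(μ/r₁) = √(1.267×10^8/8.200×10^5) = 12.4303 km/s.
On the transfer ellipse at r₁, vis-viva gives v_a = √[μ(2/r₁ − 1/a_t)] = 7.12155 km/s.
First burn Δv₁ = |v_a − v₁| = 5.309 km/s.
At r₂, v₂ = √(μ/r₂) = 28.0527 km/s.
Transfer-orbit speed at r₂: v_p = √[μ(2/r₂ − 1/a_t)] = 36.2713 km/s.
Second burn Δv₂ = |v₂ − v_p| = 8.219 km/s.
Total Δv = Δv₁ + Δv₂ = 13.53 km/s.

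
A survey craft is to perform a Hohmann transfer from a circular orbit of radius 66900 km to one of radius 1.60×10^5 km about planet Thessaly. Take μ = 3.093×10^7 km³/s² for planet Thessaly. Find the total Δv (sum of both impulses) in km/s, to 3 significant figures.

Δv = 7.26 km/s

Transfer-ellipse semi-major axis a_t = (r₁ + r₂)/2 = (66900 + 1.600×10^5)/2 = 1.1345×10^5 km.
At r₁ the circular-orbit speed is v₁ = √(μ/r₁) = 21.502 km/s.
Transfer-orbit speed at r₁ (vis-viva equation): v_p = √[μ(2/r₁ − 1/a_t)] = 25.535 km/s.
First burn Δv₁ = |v_p − v₁| = 4.033 km/s.
At r₂, v₂ = √(μ/r₂) = 13.904 km/s.
Transfer-orbit speed at r₂: v_a = √[μ(2/r₂ − 1/a_t)] = 10.677 km/s.
Second burn Δv₂ = |v₂ − v_a| = 3.227 km/s.
Δv = Δv₁ + Δv₂ = 4.033 + 3.227 = 7.260 km/s.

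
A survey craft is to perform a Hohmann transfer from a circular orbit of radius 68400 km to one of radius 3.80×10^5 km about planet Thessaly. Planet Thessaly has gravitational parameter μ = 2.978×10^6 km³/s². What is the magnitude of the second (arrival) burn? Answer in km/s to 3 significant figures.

Semi-major axis of the transfer orbit: a_t = (68400 + 3.800×10^5)/2 = 2.242×10^5 km.
Circular speed at r = 3.800×10^5 km: v_c = √(μ/r) = 2.799 km/s.
Transfer-orbit speed at the same r (vis-viva, a = a_t): v_t = √[μ(2/r − 1/a_t)] = 1.546 km/s.
Δv₂ = |v_t − v_c| = |1.546 − 2.799| = 1.253 km/s.

Δv₂ = 1.25 km/s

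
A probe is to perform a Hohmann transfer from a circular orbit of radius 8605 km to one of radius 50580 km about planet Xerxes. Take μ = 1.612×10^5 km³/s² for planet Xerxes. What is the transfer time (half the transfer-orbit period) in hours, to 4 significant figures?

Transfer-ellipse semi-major axis a_t = (r₁ + r₂)/2 = (8605 + 50580)/2 = 29592.5 km.
Half the transfer-orbit period gives t = π√(a_t³/μ) = 39830 s.
Converting: 39830 s ÷ 3600 s/hour = 11.06 hours.

t = 11.06 hours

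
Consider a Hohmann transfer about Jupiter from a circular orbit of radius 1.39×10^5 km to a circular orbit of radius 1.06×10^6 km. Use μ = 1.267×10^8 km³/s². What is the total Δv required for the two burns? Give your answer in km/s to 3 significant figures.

The Hohmann ellipse has a_t = (r₁ + r₂)/2 = 5.995×10^5 km.
Circular speed at r₁: v₁ = √(μ/r₁) = √(1.267×10^8/1.390×10^5) = 30.19124 km/s.
On the transfer ellipse at r₁, v² = μ(2/r − 1/a) gives v_p = √[μ(2/r₁ − 1/a_t)] = 40.14572 km/s.
First burn Δv₁ = |v_p − v₁| = 9.954 km/s.
At r₂, v₂ = √(μ/r₂) = 10.933 km/s.
Transfer-orbit speed at r₂: v_a = √[μ(2/r₂ − 1/a_t)] = 5.2644 km/s.
Second burn Δv₂ = |v₂ − v_a| = 5.669 km/s.
Total Δv = Δv₁ + Δv₂ = 15.62 km/s.

Δv = 15.6 km/s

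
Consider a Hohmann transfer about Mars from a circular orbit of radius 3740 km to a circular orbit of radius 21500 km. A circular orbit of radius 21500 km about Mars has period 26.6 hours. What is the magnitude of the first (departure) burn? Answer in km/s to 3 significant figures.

From Kepler's third law T² = 4π²r³/μ at r = 21500 km, T = 26.6 hours = 26.6 × 3600 s = 95760 s: μ = 4π²r³/T² = 42786.5 km³/s².
The Hohmann ellipse has a_t = (r₁ + r₂)/2 = 12620 km.
Circular speed at r = 3740 km: v_c = √(μ/r) = 3.38234 km/s.
Vis-viva on the transfer ellipse at r = 3740 km gives v_t = √[μ(2/r − 1/a_t)] = 4.41476 km/s.
Δv₁ = |v_t − v_c| = |4.41476 − 3.38234| = 1.032 km/s.

Δv₁ = 1.03 km/s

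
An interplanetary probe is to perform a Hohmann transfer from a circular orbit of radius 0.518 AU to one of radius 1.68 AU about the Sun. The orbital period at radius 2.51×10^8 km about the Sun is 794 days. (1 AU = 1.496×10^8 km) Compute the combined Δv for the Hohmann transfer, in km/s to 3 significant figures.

From Kepler's third law T² = 4π²r³/μ at r = 2.51×10^8 km, T = 794 days = 794 × 86400 s = 6.86016×10^7 s: μ = 4π²r³/T² = 1.32652×10^11 km³/s².
In km: r₁ = 0.518 × 1.496×10^8 = 7.74928×10^7 km; r₂ = 1.68 × 1.496×10^8 = 2.51328×10^8 km.
The Hohmann ellipse has a_t = (r₁ + r₂)/2 = 1.644104×10^8 km.
Circular speed at r₁: v₁ = √(μ/r₁) = √(1.32652×10^11/7.74928×10^7) = 41.37 km/s.
On the transfer ellipse at r₁, vis-viva gives v_p = √[μ(2/r₁ − 1/a_t)] = 51.15 km/s.
First burn Δv₁ = |v_p − v₁| = 9.780 km/s.
Circular speed at r₂: v₂ = √(μ/r₂) = 22.974 km/s.
Transfer-orbit speed at r₂: v_a = √[μ(2/r₂ − 1/a_t)] = 15.773 km/s.
Second burn Δv₂ = |v₂ − v_a| = 7.201 km/s.
Total Δv = Δv₁ + Δv₂ = 16.98 km/s.

Δv = 17.0 km/s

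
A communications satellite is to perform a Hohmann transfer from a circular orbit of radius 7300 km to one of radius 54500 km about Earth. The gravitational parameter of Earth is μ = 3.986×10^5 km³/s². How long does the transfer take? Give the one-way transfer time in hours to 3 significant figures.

t = 7.51 hours

Semi-major axis of the transfer orbit: a_t = (7300 + 54500)/2 = 30900 km.
Half the transfer-orbit period gives t = π√(a_t³/μ) = 27030 s.
Converting: 27030 s ÷ 3600 s/hour = 7.51 hours.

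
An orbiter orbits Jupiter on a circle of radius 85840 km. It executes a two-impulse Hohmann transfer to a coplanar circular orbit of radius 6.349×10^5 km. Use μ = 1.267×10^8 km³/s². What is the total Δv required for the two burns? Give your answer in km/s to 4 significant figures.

Δv = 19.81 km/s

Semi-major axis of the transfer orbit: a_t = (85840 + 6.349×10^5)/2 = 3.6037×10^5 km.
At r₁ the circular-orbit speed is v₁ = √(μ/r₁) = 38.4188 km/s.
On the transfer ellipse at r₁, vis-viva gives v_p = √[μ(2/r₁ − 1/a_t)] = 50.9943 km/s.
First burn Δv₁ = |v_p − v₁| = 12.58 km/s.
At r₂, v₂ = √(μ/r₂) = 14.127 km/s.
Transfer-orbit speed at r₂: v_a = √[μ(2/r₂ − 1/a_t)] = 6.8946 km/s.
Second burn Δv₂ = |v₂ − v_a| = 7.232 km/s.
Δv = Δv₁ + Δv₂ = 12.58 + 7.232 = 19.81 km/s.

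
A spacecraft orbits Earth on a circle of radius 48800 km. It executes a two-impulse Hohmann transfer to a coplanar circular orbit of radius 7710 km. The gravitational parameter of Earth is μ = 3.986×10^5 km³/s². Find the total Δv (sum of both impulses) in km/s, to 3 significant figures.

Δv = 3.62 km/s

Transfer-ellipse semi-major axis a_t = (r₁ + r₂)/2 = (48800 + 7710)/2 = 28255 km.
Circular speed at r₁: v₁ = √(μ/r₁) = √(3.986×10^5/48800) = 2.858 km/s.
On the transfer ellipse at r₁, vis-viva gives v_a = √[μ(2/r₁ − 1/a_t)] = 1.493 km/s.
First burn Δv₁ = |v_a − v₁| = 1.365 km/s.
At r₂, v₂ = √(μ/r₂) = 7.190 km/s.
Transfer-orbit speed at r₂: v_p = √[μ(2/r₂ − 1/a_t)] = 9.449 km/s.
Second burn Δv₂ = |v₂ − v_p| = 2.259 km/s.
Δv = Δv₁ + Δv₂ = 1.365 + 2.259 = 3.624 km/s.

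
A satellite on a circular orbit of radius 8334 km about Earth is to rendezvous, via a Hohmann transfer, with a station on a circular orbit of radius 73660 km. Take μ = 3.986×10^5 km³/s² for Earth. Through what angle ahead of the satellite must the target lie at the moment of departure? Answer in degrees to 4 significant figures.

φ = 105.3°

The Hohmann ellipse has a_t = (r₁ + r₂)/2 = 40997 km.
The half-period of the transfer ellipse is t = π√(a_t³/μ) = 41306 s.
The target's mean motion on its circular orbit is ω₂ = √(μ/r₂³) = 3.1581×10^-5 rad/s.
Angle swept by the target during transfer: ω₂·t = 1.3045 rad = 74.74°.
The satellite traverses 180° on the transfer ellipse, so the target must lead by 180° − 74.74° = 105.3°.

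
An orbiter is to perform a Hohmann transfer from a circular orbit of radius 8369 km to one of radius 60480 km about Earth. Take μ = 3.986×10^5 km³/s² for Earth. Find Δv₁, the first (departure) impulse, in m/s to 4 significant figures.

Semi-major axis of the transfer orbit: a_t = (8369 + 60480)/2 = 34424.5 km.
Circular speed at r = 8369 km: v_c = √(μ/r) = 6.9013 km/s.
Transfer-orbit speed at the same r (vis-viva, a = a_t): v_t = √[μ(2/r − 1/a_t)] = 9.1475 km/s.
Δv₁ = |v_t − v_c| = |9.1475 − 6.9013| = 2.246 km/s.

Δv₁ = 2246 m/s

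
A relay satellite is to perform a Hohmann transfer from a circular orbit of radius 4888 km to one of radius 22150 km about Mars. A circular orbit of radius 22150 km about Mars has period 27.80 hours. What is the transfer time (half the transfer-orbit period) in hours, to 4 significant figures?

t = 6.628 hours

From Kepler's third law T² = 4π²r³/μ at r = 22150 km, T = 27.80 hours = 27.80 × 3600 s = 1.0008×10^5 s: μ = 4π²r³/T² = 42833.8 km³/s².
Transfer-ellipse semi-major axis a_t = (r₁ + r₂)/2 = (4888 + 22150)/2 = 13519 km.
Half the transfer-orbit period gives t = π√(a_t³/μ) = 23860 s.
Converting: 23860 s ÷ 3600 s/hour = 6.628 hours.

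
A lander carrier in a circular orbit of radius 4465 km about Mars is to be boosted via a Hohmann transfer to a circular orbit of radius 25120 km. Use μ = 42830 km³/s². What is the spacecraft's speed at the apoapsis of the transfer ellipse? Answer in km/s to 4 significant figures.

Semi-major axis of the transfer orbit: a_t = (4465 + 25120)/2 = 14792.5 km.
The apoapsis of the transfer ellipse is at r = 25120 km.
Applying v² = μ(2/r − 1/a_t): v = 0.7174 km/s.

v = 0.7174 km/s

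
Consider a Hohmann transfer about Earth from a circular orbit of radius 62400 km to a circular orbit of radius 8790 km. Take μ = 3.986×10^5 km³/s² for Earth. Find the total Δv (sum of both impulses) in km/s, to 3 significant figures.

Δv = 3.45 km/s

The Hohmann ellipse has a_t = (r₁ + r₂)/2 = 35595 km.
At r₁ the circular-orbit speed is v₁ = √(μ/r₁) = 2.527 km/s.
On the transfer ellipse at r₁, vis-viva equation gives v_a = √[μ(2/r₁ − 1/a_t)] = 1.256 km/s.
First burn Δv₁ = |v_a − v₁| = 1.271 km/s.
Circular speed at r₂: v₂ = √(μ/r₂) = 6.734 km/s.
Transfer-orbit speed at r₂: v_p = √[μ(2/r₂ − 1/a_t)] = 8.916 km/s.
Second burn Δv₂ = |v₂ − v_p| = 2.182 km/s.
Total Δv = Δv₁ + Δv₂ = 3.453 km/s.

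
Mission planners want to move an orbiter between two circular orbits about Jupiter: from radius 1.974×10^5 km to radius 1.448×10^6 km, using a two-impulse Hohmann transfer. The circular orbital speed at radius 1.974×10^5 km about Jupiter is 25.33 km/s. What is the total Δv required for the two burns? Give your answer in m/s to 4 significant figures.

From the circular-orbit relation v² = μ/r at r = 1.974×10^5 km: μ = v²r = (25.33)² × 1.974×10^5 = 1.26654×10^8 km³/s².
The Hohmann ellipse has a_t = (r₁ + r₂)/2 = 8.227×10^5 km.
At r₁ the circular-orbit speed is v₁ = √(μ/r₁) = 25.330 km/s.
Transfer-orbit speed at r₁ (vis-viva): v_p = √[μ(2/r₁ − 1/a_t)] = 33.605 km/s.
First burn Δv₁ = |v_p − v₁| = 8.275 km/s.
At r₂, v₂ = √(μ/r₂) = 9.352 km/s.
Transfer-orbit speed at r₂: v_a = √[μ(2/r₂ − 1/a_t)] = 4.581 km/s.
Second burn Δv₂ = |v₂ − v_a| = 4.771 km/s.
Total Δv = Δv₁ + Δv₂ = 13.05 km/s.

Δv = 13050 m/s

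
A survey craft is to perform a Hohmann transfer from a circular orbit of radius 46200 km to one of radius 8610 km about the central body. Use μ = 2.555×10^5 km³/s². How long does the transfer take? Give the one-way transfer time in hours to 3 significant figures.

t = 7.83 hours

The Hohmann ellipse has a_t = (r₁ + r₂)/2 = 27405 km.
Half the transfer-orbit period gives t = π√(a_t³/μ) = 28200 s.
Converting: 28200 s ÷ 3600 s/hour = 7.83 hours.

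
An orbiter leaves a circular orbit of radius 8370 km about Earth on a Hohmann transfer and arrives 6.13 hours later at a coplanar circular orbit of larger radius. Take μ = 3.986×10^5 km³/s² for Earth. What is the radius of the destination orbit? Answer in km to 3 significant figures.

r₂ = 45600 km

Transfer time t = 6.13 hours = 22068 s, and t = π√(a_t³/μ).
So a_t = (μ t²/π²)^(1/3) = (3.986×10^5 × (22068)² / π²)^(1/3) = 26993 km.
Since a_t = (r₁ + r₂)/2, r₂ = 2a_t − r₁ = 2×26993 − 8370 = 45616 km.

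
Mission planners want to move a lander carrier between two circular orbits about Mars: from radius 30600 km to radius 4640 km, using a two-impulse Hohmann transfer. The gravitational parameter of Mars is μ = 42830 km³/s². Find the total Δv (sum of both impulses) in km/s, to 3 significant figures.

Δv = 1.54 km/s

The Hohmann ellipse has a_t = (r₁ + r₂)/2 = 17620 km.
At r₁ the circular-orbit speed is v₁ = √(μ/r₁) = 1.1831 km/s.
On the transfer ellipse at r₁, v² = μ(2/r − 1/a) gives v_a = √[μ(2/r₁ − 1/a_t)] = 0.60711 km/s.
First burn Δv₁ = |v_a − v₁| = 0.5760 km/s.
At r₂, v₂ = √(μ/r₂) = 3.0382 km/s.
Transfer-orbit speed at r₂: v_p = √[μ(2/r₂ − 1/a_t)] = 4.0038 km/s.
Second burn Δv₂ = |v₂ − v_p| = 0.9656 km/s.
Total Δv = Δv₁ + Δv₂ = 1.542 km/s.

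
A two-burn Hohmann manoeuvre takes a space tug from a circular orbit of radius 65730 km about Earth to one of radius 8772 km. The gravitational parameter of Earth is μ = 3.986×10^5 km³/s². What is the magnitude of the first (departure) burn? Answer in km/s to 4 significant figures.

Δv₁ = 1.268 km/s

Semi-major axis of the transfer orbit: a_t = (65730 + 8772)/2 = 37251 km.
Circular speed at r = 65730 km: v_c = √(μ/r) = 2.463 km/s.
Transfer-orbit speed at the same r (vis-viva, a = a_t): v_t = √[μ(2/r − 1/a_t)] = 1.195 km/s.
Δv₁ = |v_t − v_c| = |1.195 − 2.463| = 1.268 km/s.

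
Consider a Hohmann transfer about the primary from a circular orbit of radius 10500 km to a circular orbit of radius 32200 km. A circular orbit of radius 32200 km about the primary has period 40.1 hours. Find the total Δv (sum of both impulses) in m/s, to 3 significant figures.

Δv = 978 m/s

From Kepler's third law T² = 4π²r³/μ at r = 32200 km, T = 40.1 hours = 40.1 × 3600 s = 1.4436×10^5 s: μ = 4π²r³/T² = 63246.1 km³/s².
Semi-major axis of the transfer orbit: a_t = (10500 + 32200)/2 = 21350 km.
At r₁ the circular-orbit speed is v₁ = √(μ/r₁) = 2.4543 km/s.
On the transfer ellipse at r₁, vis-viva equation gives v_p = √[μ(2/r₁ − 1/a_t)] = 3.0141 km/s.
First burn Δv₁ = |v_p − v₁| = 0.5598 km/s.
At r₂, v₂ = √(μ/r₂) = 1.40149 km/s.
Transfer-orbit speed at r₂: v_a = √[μ(2/r₂ − 1/a_t)] = 0.982844 km/s.
Second burn Δv₂ = |v₂ − v_a| = 0.4186 km/s.
Total Δv = Δv₁ + Δv₂ = 0.9784 km/s.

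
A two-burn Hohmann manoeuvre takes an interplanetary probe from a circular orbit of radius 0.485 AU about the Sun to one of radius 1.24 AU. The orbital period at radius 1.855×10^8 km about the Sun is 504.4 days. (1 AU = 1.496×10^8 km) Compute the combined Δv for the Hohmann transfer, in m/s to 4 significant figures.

From Kepler's third law T² = 4π²r³/μ at r = 1.855×10^8 km, T = 504.4 days = 504.4 × 86400 s = 4.358016×10^7 s: μ = 4π²r³/T² = 1.32683×10^11 km³/s².
In km: r₁ = 0.485 × 1.496×10^8 = 7.2556×10^7 km; r₂ = 1.24 × 1.496×10^8 = 1.85504×10^8 km.
The Hohmann ellipse has a_t = (r₁ + r₂)/2 = 1.2903×10^8 km.
Circular speed at r₁: v₁ = √(μ/r₁) = √(1.32683×10^11/7.2556×10^7) = 42.7632 km/s.
On the transfer ellipse at r₁, vis-viva gives v_p = √[μ(2/r₁ − 1/a_t)] = 51.2745 km/s.
First burn Δv₁ = |v_p − v₁| = 8.511 km/s.
At r₂, v₂ = √(μ/r₂) = 26.744 km/s.
Transfer-orbit speed at r₂: v_a = √[μ(2/r₂ − 1/a_t)] = 20.055 km/s.
Second burn Δv₂ = |v₂ − v_a| = 6.689 km/s.
Total Δv = Δv₁ + Δv₂ = 15.20 km/s.

Δv = 15200 m/s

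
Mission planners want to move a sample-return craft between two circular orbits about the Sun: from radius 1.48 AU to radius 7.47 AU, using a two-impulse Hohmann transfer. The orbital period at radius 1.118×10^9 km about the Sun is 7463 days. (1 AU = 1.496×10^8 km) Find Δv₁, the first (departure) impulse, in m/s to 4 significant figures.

From Kepler's third law T² = 4π²r³/μ at r = 1.118×10^9 km, T = 7463 days = 7463 × 86400 s = 6.448032×10^8 s: μ = 4π²r³/T² = 1.32688×10^11 km³/s².
In km: r₁ = 1.48 × 1.496×10^8 = 2.21408×10^8 km; r₂ = 7.47 × 1.496×10^8 = 1.117512×10^9 km.
Semi-major axis of the transfer orbit: a_t = (2.21408×10^8 + 1.117512×10^9)/2 = 6.6946×10^8 km.
On the circular orbit at r = 2.21408×10^8 km, v_c = √(μ/r) = 24.4804 km/s.
Transfer-orbit speed at the same r (vis-viva, a = a_t): v_t = √[μ(2/r − 1/a_t)] = 31.6288 km/s.
Δv₁ = |v_t − v_c| = |31.6288 − 24.4804| = 7.148 km/s.

Δv₁ = 7148 m/s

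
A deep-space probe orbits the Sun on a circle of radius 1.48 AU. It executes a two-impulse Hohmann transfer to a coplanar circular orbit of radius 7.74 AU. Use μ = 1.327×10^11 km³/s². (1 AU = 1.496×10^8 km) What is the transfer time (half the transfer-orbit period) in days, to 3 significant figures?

t = 1810 days

In km: r₁ = 1.48 × 1.496×10^8 = 2.21408×10^8 km; r₂ = 7.74 × 1.496×10^8 = 1.157904×10^9 km.
The Hohmann ellipse has a_t = (r₁ + r₂)/2 = 6.89656×10^8 km.
Half the transfer-orbit period gives t = π√(a_t³/μ) = 1.562×10^8 s.
Converting: 1.562×10^8 s ÷ 86400 s/day = 1810 days.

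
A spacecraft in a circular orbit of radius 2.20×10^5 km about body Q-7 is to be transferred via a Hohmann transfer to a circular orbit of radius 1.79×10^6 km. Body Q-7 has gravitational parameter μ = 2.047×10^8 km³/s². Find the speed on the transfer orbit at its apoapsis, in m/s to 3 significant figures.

v = 5000 m/s

Semi-major axis of the transfer orbit: a_t = (2.200×10^5 + 1.790×10^6)/2 = 1.005×10^6 km.
The apoapsis of the transfer ellipse is at r = 1.790×10^6 km.
Applying v² = μ(2/r − 1/a_t): v = 5.003 km/s.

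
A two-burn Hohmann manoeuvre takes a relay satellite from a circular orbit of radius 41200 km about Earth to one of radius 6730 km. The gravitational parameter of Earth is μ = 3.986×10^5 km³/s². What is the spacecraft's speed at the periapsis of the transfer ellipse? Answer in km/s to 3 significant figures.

v = 10.1 km/s

Transfer-ellipse semi-major axis a_t = (r₁ + r₂)/2 = (41200 + 6730)/2 = 23965 km.
The periapsis of the transfer ellipse is at r = 6730 km.
Applying v² = μ(2/r − 1/a_t): v = 10.09 km/s.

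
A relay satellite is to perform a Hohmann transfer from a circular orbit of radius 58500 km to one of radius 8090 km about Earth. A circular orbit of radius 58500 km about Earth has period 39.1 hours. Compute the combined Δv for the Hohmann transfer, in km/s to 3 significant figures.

Δv = 3.61 km/s

From Kepler's third law T² = 4π²r³/μ at r = 58500 km, T = 39.1 hours = 39.1 × 3600 s = 1.4076×10^5 s: μ = 4π²r³/T² = 3.98904×10^5 km³/s².
The Hohmann ellipse has a_t = (r₁ + r₂)/2 = 33295 km.
At r₁ the circular-orbit speed is v₁ = √(μ/r₁) = 2.611 km/s.
On the transfer ellipse at r₁, v² = μ(2/r − 1/a) gives v_a = √[μ(2/r₁ − 1/a_t)] = 1.287 km/s.
First burn Δv₁ = |v_a − v₁| = 1.324 km/s.
Circular speed at r₂: v₂ = √(μ/r₂) = 7.022 km/s.
Transfer-orbit speed at r₂: v_p = √[μ(2/r₂ − 1/a_t)] = 9.308 km/s.
Second burn Δv₂ = |v₂ − v_p| = 2.286 km/s.
Δv = Δv₁ + Δv₂ = 1.324 + 2.286 = 3.610 km/s.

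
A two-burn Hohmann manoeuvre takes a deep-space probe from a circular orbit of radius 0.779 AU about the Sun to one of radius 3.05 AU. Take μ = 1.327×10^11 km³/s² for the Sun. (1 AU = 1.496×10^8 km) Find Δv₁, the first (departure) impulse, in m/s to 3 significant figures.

In km: r₁ = 0.779 × 1.496×10^8 = 1.165384×10^8 km; r₂ = 3.05 × 1.496×10^8 = 4.5628×10^8 km.
Transfer-ellipse semi-major axis a_t = (r₁ + r₂)/2 = (1.165384×10^8 + 4.5628×10^8)/2 = 2.864092×10^8 km.
Circular speed at r = 1.165384×10^8 km: v_c = √(μ/r) = 33.7443 km/s.
Transfer-orbit speed at the same r (vis-viva, a = a_t): v_t = √[μ(2/r − 1/a_t)] = 42.5915 km/s.
Δv₁ = |v_t − v_c| = |42.5915 − 33.7443| = 8.847 km/s.

Δv₁ = 8850 m/s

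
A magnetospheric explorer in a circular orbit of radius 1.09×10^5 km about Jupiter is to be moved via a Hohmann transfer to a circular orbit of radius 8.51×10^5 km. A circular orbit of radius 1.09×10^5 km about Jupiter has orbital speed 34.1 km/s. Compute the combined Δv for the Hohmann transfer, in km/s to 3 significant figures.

Δv = 17.7 km/s

From the circular-orbit relation v² = μ/r at r = 1.09×10^5 km: μ = v²r = (34.1)² × 1.09×10^5 = 1.26746×10^8 km³/s².
The Hohmann ellipse has a_t = (r₁ + r₂)/2 = 4.800×10^5 km.
At r₁ the circular-orbit speed is v₁ = √(μ/r₁) = 34.10 km/s.
On the transfer ellipse at r₁, vis-viva equation gives v_p = √[μ(2/r₁ − 1/a_t)] = 45.40 km/s.
First burn Δv₁ = |v_p − v₁| = 11.30 km/s.
At r₂, v₂ = √(μ/r₂) = 12.204 km/s.
Transfer-orbit speed at r₂: v_a = √[μ(2/r₂ − 1/a_t)] = 5.8156 km/s.
Second burn Δv₂ = |v₂ − v_a| = 6.388 km/s.
Δv = Δv₁ + Δv₂ = 11.30 + 6.388 = 17.69 km/s.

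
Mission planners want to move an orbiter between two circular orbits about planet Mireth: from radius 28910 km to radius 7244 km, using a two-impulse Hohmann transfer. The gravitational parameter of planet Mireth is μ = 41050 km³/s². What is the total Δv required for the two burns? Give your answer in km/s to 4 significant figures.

Semi-major axis of the transfer orbit: a_t = (28910 + 7244)/2 = 18077 km.
At r₁ the circular-orbit speed is v₁ = √(μ/r₁) = 1.1916 km/s.
On the transfer ellipse at r₁, vis-viva equation gives v_a = √[μ(2/r₁ − 1/a_t)] = 0.75433 km/s.
First burn Δv₁ = |v_a − v₁| = 0.4373 km/s.
Circular speed at r₂: v₂ = √(μ/r₂) = 2.3805 km/s.
Transfer-orbit speed at r₂: v_p = √[μ(2/r₂ − 1/a_t)] = 3.0104 km/s.
Second burn Δv₂ = |v₂ − v_p| = 0.6299 km/s.
Total Δv = Δv₁ + Δv₂ = 1.067 km/s.

Δv = 1.067 km/s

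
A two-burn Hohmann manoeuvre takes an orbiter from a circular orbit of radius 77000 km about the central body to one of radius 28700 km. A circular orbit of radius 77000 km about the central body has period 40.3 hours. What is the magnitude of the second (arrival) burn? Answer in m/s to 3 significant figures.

Δv₂ = 1130 m/s

From Kepler's third law T² = 4π²r³/μ at r = 77000 km, T = 40.3 hours = 40.3 × 3600 s = 1.4508×10^5 s: μ = 4π²r³/T² = 8.56282×10^5 km³/s².
Transfer-ellipse semi-major axis a_t = (r₁ + r₂)/2 = (77000 + 28700)/2 = 52850 km.
On the circular orbit at r = 28700 km, v_c = √(μ/r) = 5.462 km/s.
Vis-viva on the transfer ellipse at r = 28700 km gives v_t = √[μ(2/r − 1/a_t)] = 6.593 km/s.
Δv₂ = |v_t − v_c| = |6.593 − 5.462| = 1.131 km/s.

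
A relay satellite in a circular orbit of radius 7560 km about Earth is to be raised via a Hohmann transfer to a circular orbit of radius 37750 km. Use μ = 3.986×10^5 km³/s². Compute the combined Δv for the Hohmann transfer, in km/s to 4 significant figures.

Semi-major axis of the transfer orbit: a_t = (7560 + 37750)/2 = 22655 km.
At r₁ the circular-orbit speed is v₁ = √(μ/r₁) = 7.261 km/s.
On the transfer ellipse at r₁, v² = μ(2/r − 1/a) gives v_p = √[μ(2/r₁ − 1/a_t)] = 9.373 km/s.
First burn Δv₁ = |v_p − v₁| = 2.112 km/s.
Circular speed at r₂: v₂ = √(μ/r₂) = 3.249 km/s.
Transfer-orbit speed at r₂: v_a = √[μ(2/r₂ − 1/a_t)] = 1.877 km/s.
Second burn Δv₂ = |v₂ − v_a| = 1.372 km/s.
Total Δv = Δv₁ + Δv₂ = 3.484 km/s.

Δv = 3.484 km/s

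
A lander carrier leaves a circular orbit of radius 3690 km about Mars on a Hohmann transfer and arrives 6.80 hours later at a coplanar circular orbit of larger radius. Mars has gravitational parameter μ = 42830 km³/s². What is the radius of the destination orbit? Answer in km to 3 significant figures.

Transfer time t = 6.80 hours = 24480 s, and t = π√(a_t³/μ).
So a_t = (μ t²/π²)^(1/3) = (42830 × (24480)² / π²)^(1/3) = 13752 km.
Since a_t = (r₁ + r₂)/2, r₂ = 2a_t − r₁ = 2×13752 − 3690 = 23814 km.

r₂ = 23800 km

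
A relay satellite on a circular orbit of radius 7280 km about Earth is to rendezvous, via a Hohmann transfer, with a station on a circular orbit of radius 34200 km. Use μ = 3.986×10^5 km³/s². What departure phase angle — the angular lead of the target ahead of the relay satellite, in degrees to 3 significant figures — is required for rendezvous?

φ = 95.0°

Semi-major axis of the transfer orbit: a_t = (7280 + 34200)/2 = 20740 km.
Transfer time t = π√(a_t³/μ) = 14862.6 s.
The target's mean motion on its circular orbit is ω₂ = √(μ/r₂³) = 9.98227×10^-5 rad/s.
Angle swept by the target during transfer: ω₂·t = 1.48362 rad = 85.01°.
Arrival is 180° from departure on the ellipse, so φ = 180° − 85.01° = 95.0°.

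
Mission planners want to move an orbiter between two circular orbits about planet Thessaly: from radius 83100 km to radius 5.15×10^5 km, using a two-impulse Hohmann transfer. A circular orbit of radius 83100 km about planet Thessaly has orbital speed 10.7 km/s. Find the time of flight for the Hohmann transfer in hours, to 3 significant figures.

t = 46.3 hours

From the circular-orbit relation v² = μ/r at r = 83100 km: μ = v²r = (10.7)² × 83100 = 9.51412×10^6 km³/s².
Transfer-ellipse semi-major axis a_t = (r₁ + r₂)/2 = (83100 + 5.150×10^5)/2 = 2.9905×10^5 km.
Transfer time t = π√(a_t³/μ) = π√((2.9905×10^5)³ / 9.51412×10^6) = 1.666×10^5 s.
Converting: 1.666×10^5 s ÷ 3600 s/hour = 46.3 hours.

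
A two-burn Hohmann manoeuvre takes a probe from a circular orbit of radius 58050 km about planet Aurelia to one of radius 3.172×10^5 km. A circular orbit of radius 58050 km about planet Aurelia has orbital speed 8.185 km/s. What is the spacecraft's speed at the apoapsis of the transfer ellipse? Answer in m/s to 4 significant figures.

From the circular-orbit relation v² = μ/r at r = 58050 km: μ = v²r = (8.185)² × 58050 = 3.88901×10^6 km³/s².
Semi-major axis of the transfer orbit: a_t = (58050 + 3.172×10^5)/2 = 1.87625×10^5 km.
At apoapsis, r = 3.172×10^5 km.
Applying v² = μ(2/r − 1/a_t): v = 1.948 km/s.

v = 1948 m/s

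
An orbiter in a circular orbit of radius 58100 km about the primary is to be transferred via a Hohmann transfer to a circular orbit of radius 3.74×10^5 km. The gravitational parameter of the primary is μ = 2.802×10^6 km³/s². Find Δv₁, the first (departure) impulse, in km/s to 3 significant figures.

Transfer-ellipse semi-major axis a_t = (r₁ + r₂)/2 = (58100 + 3.740×10^5)/2 = 2.1605×10^5 km.
On the circular orbit at r = 58100 km, v_c = √(μ/r) = 6.945 km/s.
Vis-viva on the transfer ellipse at r = 58100 km gives v_t = √[μ(2/r − 1/a_t)] = 9.137 km/s.
Δv₁ = |v_t − v_c| = |9.137 − 6.945| = 2.192 km/s.

Δv₁ = 2.19 km/s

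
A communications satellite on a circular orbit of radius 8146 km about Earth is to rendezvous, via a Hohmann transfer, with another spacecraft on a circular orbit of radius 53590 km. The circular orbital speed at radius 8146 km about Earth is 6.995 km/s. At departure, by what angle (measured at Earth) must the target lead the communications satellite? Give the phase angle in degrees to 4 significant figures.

φ = 101.3°

From the circular-orbit relation v² = μ/r at r = 8146 km: μ = v²r = (6.995)² × 8146 = 3.98584×10^5 km³/s².
Transfer-ellipse semi-major axis a_t = (r₁ + r₂)/2 = (8146 + 53590)/2 = 30868 km.
Transfer time t = π√(a_t³/μ) = 26987 s.
Target angular speed ω₂ = √(μ/r₂³) = 5.0890×10^-5 rad/s.
Angle swept by the target during transfer: ω₂·t = 1.3734 rad = 78.69°.
Arrival is 180° from departure on the ellipse, so φ = 180° − 78.69° = 101.3°.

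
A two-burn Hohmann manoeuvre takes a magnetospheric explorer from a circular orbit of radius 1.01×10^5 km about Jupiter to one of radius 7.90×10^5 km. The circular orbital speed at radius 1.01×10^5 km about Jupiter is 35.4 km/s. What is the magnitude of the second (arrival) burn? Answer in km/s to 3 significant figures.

Δv₂ = 6.63 km/s

From the circular-orbit relation v² = μ/r at r = 1.01×10^5 km: μ = v²r = (35.4)² × 1.01×10^5 = 1.26569×10^8 km³/s².
Transfer-ellipse semi-major axis a_t = (r₁ + r₂)/2 = (1.010×10^5 + 7.900×10^5)/2 = 4.455×10^5 km.
Circular speed at r = 7.900×10^5 km: v_c = √(μ/r) = 12.658 km/s.
Vis-viva on the transfer ellipse at r = 7.900×10^5 km gives v_t = √[μ(2/r − 1/a_t)] = 6.0268 km/s.
Δv₂ = |v_t − v_c| = |6.0268 − 12.658| = 6.631 km/s.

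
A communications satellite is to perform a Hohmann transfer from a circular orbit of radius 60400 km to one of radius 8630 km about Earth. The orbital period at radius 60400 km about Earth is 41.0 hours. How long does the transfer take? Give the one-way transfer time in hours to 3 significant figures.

From Kepler's third law T² = 4π²r³/μ at r = 60400 km, T = 41.0 hours = 41.0 × 3600 s = 1.476×10^5 s: μ = 4π²r³/T² = 3.99299×10^5 km³/s².
Transfer-ellipse semi-major axis a_t = (r₁ + r₂)/2 = (60400 + 8630)/2 = 34515 km.
Transfer time t = π√(a_t³/μ) = π√((34515)³ / 3.99299×10^5) = 31880 s.
Converting: 31880 s ÷ 3600 s/hour = 8.86 hours.

t = 8.86 hours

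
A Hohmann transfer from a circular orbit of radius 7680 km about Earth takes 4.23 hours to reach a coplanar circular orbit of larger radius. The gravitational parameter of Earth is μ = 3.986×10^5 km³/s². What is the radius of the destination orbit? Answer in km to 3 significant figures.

r₂ = 34500 km

Transfer time t = 4.23 hours = 15228 s, and t = π√(a_t³/μ).
So a_t = (μ t²/π²)^(1/3) = (3.986×10^5 × (15228)² / π²)^(1/3) = 21079 km.
Since a_t = (r₁ + r₂)/2, r₂ = 2a_t − r₁ = 2×21079 − 7680 = 34478 km.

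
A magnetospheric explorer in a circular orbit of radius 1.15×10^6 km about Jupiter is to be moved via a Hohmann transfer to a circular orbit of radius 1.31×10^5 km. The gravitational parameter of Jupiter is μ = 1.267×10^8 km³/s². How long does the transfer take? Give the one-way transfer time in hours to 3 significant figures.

t = 39.7 hours

Semi-major axis of the transfer orbit: a_t = (1.150×10^6 + 1.310×10^5)/2 = 6.405×10^5 km.
Transfer time t = π√(a_t³/μ) = π√((6.405×10^5)³ / 1.267×10^8) = 1.4307×10^5 s.
Converting: 1.4307×10^5 s ÷ 3600 s/hour = 39.7 hours.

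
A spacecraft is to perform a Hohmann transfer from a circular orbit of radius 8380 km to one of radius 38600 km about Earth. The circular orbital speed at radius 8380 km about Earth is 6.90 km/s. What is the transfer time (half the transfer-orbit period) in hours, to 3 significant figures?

From the circular-orbit relation v² = μ/r at r = 8380 km: μ = v²r = (6.90)² × 8380 = 3.98972×10^5 km³/s².
Transfer-ellipse semi-major axis a_t = (r₁ + r₂)/2 = (8380 + 38600)/2 = 23490 km.
By Kepler's third law the transfer-orbit period is T = 2π√(a_t³/μ), so t = T/2 = 17906 s.
Converting: 17906 s ÷ 3600 s/hour = 4.97 hours.

t = 4.97 hours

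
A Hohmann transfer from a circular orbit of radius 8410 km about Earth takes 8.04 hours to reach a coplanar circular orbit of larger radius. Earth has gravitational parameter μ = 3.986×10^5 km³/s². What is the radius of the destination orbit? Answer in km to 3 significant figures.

r₂ = 56300 km

Transfer time t = 8.04 hours = 28944 s, and t = π√(a_t³/μ).
So a_t = (μ t²/π²)^(1/3) = (3.986×10^5 × (28944)² / π²)^(1/3) = 32343 km.
Since a_t = (r₁ + r₂)/2, r₂ = 2a_t − r₁ = 2×32343 − 8410 = 56276 km.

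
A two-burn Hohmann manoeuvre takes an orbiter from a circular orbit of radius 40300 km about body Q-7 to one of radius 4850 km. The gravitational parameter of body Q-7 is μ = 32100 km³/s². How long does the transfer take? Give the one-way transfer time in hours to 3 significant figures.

Semi-major axis of the transfer orbit: a_t = (40300 + 4850)/2 = 22575 km.
By Kepler's third law the transfer-orbit period is T = 2π√(a_t³/μ), so t = T/2 = 59480 s.
Converting: 59480 s ÷ 3600 s/hour = 16.5 hours.

t = 16.5 hours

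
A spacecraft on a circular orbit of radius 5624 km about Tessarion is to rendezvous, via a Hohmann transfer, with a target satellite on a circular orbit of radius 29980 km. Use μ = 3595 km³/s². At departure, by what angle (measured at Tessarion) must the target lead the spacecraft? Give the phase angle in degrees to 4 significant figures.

Transfer-ellipse semi-major axis a_t = (r₁ + r₂)/2 = (5624 + 29980)/2 = 17802 km.
Transfer time t = π√(a_t³/μ) = 1.2445×10^5 s.
The target's mean motion on its circular orbit is ω₂ = √(μ/r₂³) = 1.1551×10^-5 rad/s.
Angle swept by the target during transfer: ω₂·t = 1.4375 rad = 82.36°.
Arrival is 180° from departure on the ellipse, so φ = 180° − 82.36° = 97.64°.

φ = 97.64°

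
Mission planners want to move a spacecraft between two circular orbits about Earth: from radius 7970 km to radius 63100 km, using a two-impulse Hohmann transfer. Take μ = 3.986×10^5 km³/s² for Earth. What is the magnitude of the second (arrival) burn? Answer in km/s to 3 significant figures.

Δv₂ = 1.32 km/s

The Hohmann ellipse has a_t = (r₁ + r₂)/2 = 35535 km.
Circular speed at r = 63100 km: v_c = √(μ/r) = 2.513 km/s.
Transfer-orbit speed at the same r (vis-viva, a = a_t): v_t = √[μ(2/r − 1/a_t)] = 1.190 km/s.
Δv₂ = |v_t − v_c| = |1.190 − 2.513| = 1.323 km/s.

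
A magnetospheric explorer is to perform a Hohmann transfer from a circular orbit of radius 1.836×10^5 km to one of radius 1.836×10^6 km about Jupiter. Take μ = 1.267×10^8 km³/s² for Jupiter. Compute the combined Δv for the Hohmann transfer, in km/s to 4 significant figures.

Δv = 13.92 km/s

Transfer-ellipse semi-major axis a_t = (r₁ + r₂)/2 = (1.836×10^5 + 1.836×10^6)/2 = 1.0098×10^6 km.
Circular speed at r₁: v₁ = √(μ/r₁) = √(1.267×10^8/1.836×10^5) = 26.270 km/s.
Transfer-orbit speed at r₁ (vis-viva equation): v_p = √[μ(2/r₁ − 1/a_t)] = 35.422 km/s.
First burn Δv₁ = |v_p − v₁| = 9.152 km/s.
Circular speed at r₂: v₂ = √(μ/r₂) = 8.307 km/s.
Transfer-orbit speed at r₂: v_a = √[μ(2/r₂ − 1/a_t)] = 3.542 km/s.
Second burn Δv₂ = |v₂ − v_a| = 4.765 km/s.
Total Δv = Δv₁ + Δv₂ = 13.92 km/s.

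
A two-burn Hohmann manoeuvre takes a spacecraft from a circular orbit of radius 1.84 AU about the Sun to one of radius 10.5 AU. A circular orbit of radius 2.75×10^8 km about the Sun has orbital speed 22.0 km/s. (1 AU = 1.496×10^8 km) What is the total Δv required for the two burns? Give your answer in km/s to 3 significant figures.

Δv = 10.9 km/s

From the circular-orbit relation v² = μ/r at r = 2.75×10^8 km: μ = v²r = (22.0)² × 2.75×10^8 = 1.33100×10^11 km³/s².
In km: r₁ = 1.84 × 1.496×10^8 = 2.75264×10^8 km; r₂ = 10.5 × 1.496×10^8 = 1.5708×10^9 km.
Semi-major axis of the transfer orbit: a_t = (2.75264×10^8 + 1.5708×10^9)/2 = 9.23032×10^8 km.
At r₁ the circular-orbit speed is v₁ = √(μ/r₁) = 21.9894 km/s.
On the transfer ellipse at r₁, vis-viva gives v_p = √[μ(2/r₁ − 1/a_t)] = 28.6858 km/s.
First burn Δv₁ = |v_p − v₁| = 6.696 km/s.
Circular speed at r₂: v₂ = √(μ/r₂) = 9.205 km/s.
Transfer-orbit speed at r₂: v_a = √[μ(2/r₂ − 1/a_t)] = 5.027 km/s.
Second burn Δv₂ = |v₂ − v_a| = 4.178 km/s.
Δv = Δv₁ + Δv₂ = 6.696 + 4.178 = 10.87 km/s.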